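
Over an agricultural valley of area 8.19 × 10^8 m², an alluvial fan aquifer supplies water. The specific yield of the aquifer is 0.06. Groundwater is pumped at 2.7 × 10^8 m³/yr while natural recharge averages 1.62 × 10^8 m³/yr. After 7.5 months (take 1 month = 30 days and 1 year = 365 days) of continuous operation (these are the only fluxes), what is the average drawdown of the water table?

Net abstraction = 2.7 × 10^8 − 1.62 × 10^8 = 1.08 × 10^8 m³/yr
Q_net = 1.08 × 10^8 m³/yr = 2.959 × 10^5 m³/d
t = 7.5 months = 225 d
ΔV = Q × t = 2.959 × 10^5 m³/d × 225 d = 6.658 × 10^7 m³
Δh = ΔV / (Sy × A) = 6.658 × 10^7 / (0.06 × 8.19 × 10^8) = 1.355 m

Δh ≈ 1.35 m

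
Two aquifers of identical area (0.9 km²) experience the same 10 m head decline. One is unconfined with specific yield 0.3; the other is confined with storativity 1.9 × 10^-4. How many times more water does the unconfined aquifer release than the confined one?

ΔV_u / ΔV_c ≈ 1580

A = 0.9 km² = 9 × 10^5 m²
Unconfined: ΔV_u = Sy × A × Δh = 0.3 × 9 × 10^5 × 10 = 2.7 × 10^6 m³
Confined: ΔV_c = S × A × Δh = 1.9 × 10^-4 × 9 × 10^5 × 10 = 1710 m³
Ratio = ΔV_u / ΔV_c = Sy / S = 0.3 / 1.9 × 10^-4 = 1579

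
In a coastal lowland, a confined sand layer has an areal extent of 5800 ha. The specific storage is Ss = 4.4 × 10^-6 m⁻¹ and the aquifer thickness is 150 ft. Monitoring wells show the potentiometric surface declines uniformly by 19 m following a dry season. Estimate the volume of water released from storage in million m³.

ΔV ≈ 0.222 million m³

b = 150 ft = 45.72 m
S = Ss × b = 4.4 × 10^-6 m⁻¹ × 45.72 m = 2.012 × 10^-4
A = 5800 ha = 5.8 × 10^7 m²
ΔV = S × A × Δh = 2.012 × 10^-4 × 5.8 × 10^7 m² × 19 m = 2.217 × 10^5 m³
ΔV = 2.217 × 10^5 m³ = 0.2217 million m³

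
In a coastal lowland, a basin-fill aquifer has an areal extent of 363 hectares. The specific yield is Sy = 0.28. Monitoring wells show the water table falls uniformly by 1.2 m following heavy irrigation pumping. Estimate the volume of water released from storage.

A = 363 hectares = 3.63 × 10^6 m²
ΔV = Sy × A × Δh = 0.28 × 3.63 × 10^6 m² × 1.2 m = 1.22 × 10^6 m³

ΔV ≈ 1.22 × 10^6 m³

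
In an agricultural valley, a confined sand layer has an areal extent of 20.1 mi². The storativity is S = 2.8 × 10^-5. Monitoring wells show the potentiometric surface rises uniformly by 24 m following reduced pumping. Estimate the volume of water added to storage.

A = 20.1 mi² = 5.206 × 10^7 m²
ΔV = S × A × Δh = 2.8 × 10^-5 × 5.206 × 10^7 m² × 24 m = 34980 m³

ΔV ≈ 35000 m³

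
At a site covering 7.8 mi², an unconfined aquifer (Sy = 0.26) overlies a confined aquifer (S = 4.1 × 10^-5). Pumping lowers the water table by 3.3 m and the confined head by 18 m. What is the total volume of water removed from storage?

A = 7.8 mi² = 2.02 × 10^7 m²
Unconfined: ΔV_u = Sy × A × Δh_u = 0.26 × 2.02 × 10^7 × 3.3 = 1.733 × 10^7 m³
Confined: ΔV_c = S × A × Δh_c = 4.1 × 10^-5 × 2.02 × 10^7 × 18 = 14910 m³
Total ΔV = 1.733 × 10^7 + 14910 = 1.735 × 10^7 m³

ΔV ≈ 1.73 × 10^7 m³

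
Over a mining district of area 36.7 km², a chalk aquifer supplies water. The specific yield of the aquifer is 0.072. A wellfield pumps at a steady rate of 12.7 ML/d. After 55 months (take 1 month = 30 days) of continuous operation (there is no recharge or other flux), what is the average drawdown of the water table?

Δh ≈ 7.93 m

A = 36.7 km² = 3.67 × 10^7 m²
Q = 12.7 ML/d = 12700 m³/d
t = 55 months = 1650 d
ΔV = Q × t = 12700 m³/d × 1650 d = 2.095 × 10^7 m³
Δh = ΔV / (Sy × A) = 2.095 × 10^7 / (0.072 × 3.67 × 10^7) = 7.93 m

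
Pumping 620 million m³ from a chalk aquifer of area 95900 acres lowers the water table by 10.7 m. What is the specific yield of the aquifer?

A = 95900 acres = 3.881 × 10^8 m²
ΔV = 620 million m³ = 6.2 × 10^8 m³
Sy = ΔV / (A × Δh) = 6.2 × 10^8 m³ / (3.881 × 10^8 m² × 10.7 m) = 0.1493

Sy ≈ 0.15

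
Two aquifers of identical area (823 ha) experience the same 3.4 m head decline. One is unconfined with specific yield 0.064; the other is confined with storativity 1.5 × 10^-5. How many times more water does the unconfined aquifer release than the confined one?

ΔV_u / ΔV_c ≈ 4270

A = 823 ha = 8.23 × 10^6 m²
Unconfined: ΔV_u = Sy × A × Δh = 0.064 × 8.23 × 10^6 × 3.4 = 1.791 × 10^6 m³
Confined: ΔV_c = S × A × Δh = 1.5 × 10^-5 × 8.23 × 10^6 × 3.4 = 419.7 m³
Ratio = ΔV_u / ΔV_c = Sy / S = 0.064 / 1.5 × 10^-5 = 4267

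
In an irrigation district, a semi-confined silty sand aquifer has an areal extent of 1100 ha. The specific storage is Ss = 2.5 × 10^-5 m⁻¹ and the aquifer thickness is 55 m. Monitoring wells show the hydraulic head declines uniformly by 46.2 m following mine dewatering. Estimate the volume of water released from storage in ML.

S = Ss × b = 2.5 × 10^-5 m⁻¹ × 55 m = 1.375 × 10^-3
A = 1100 ha = 1.1 × 10^7 m²
ΔV = S × A × Δh = 0.001375 × 1.1 × 10^7 m² × 46.2 m = 6.988 × 10^5 m³
ΔV = 6.988 × 10^5 m³ = 698.8 ML

ΔV ≈ 699 ML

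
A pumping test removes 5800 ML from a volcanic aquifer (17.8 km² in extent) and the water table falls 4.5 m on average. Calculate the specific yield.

Sy ≈ 0.072

A = 17.8 km² = 1.78 × 10^7 m²
ΔV = 5800 ML = 5.8 × 10^6 m³
Sy = ΔV / (A × Δh) = 5.8 × 10^6 m³ / (1.78 × 10^7 m² × 4.5 m) = 0.07241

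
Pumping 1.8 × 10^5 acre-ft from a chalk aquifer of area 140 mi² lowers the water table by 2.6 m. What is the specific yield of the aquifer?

A = 140 mi² = 3.626 × 10^8 m²
ΔV = 1.8 × 10^5 acre-ft = 2.22 × 10^8 m³
Sy = ΔV / (A × Δh) = 2.22 × 10^8 m³ / (3.626 × 10^8 m² × 2.6 m) = 0.2355

Sy ≈ 0.24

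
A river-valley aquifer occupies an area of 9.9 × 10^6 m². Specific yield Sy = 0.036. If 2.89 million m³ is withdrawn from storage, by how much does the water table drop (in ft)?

ΔV = 2.89 million m³ = 2.89 × 10^6 m³
Δh = ΔV / (Sy × A) = 2.89 × 10^6 m³ / (0.036 × 9.9 × 10^6 m²) = 8.109 m
Δh = 8.109 m = 26.6 ft

Δh ≈ 26.6 ft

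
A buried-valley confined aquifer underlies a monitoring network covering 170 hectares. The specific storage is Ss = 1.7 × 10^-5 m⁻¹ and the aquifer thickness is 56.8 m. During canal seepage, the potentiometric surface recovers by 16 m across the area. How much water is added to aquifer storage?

S = Ss × b = 1.7 × 10^-5 m⁻¹ × 56.8 m = 9.656 × 10^-4
A = 170 hectares = 1.7 × 10^6 m²
ΔV = S × A × Δh = 9.656 × 10^-4 × 1.7 × 10^6 m² × 16 m = 26260 m³

ΔV ≈ 26300 m³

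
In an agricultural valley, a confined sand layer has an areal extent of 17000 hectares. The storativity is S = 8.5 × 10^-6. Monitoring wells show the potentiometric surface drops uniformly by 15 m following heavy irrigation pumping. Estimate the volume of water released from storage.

ΔV ≈ 21700 m³

A = 17000 hectares = 1.7 × 10^8 m²
ΔV = S × A × Δh = 8.5 × 10^-6 × 1.7 × 10^8 m² × 15 m = 21680 m³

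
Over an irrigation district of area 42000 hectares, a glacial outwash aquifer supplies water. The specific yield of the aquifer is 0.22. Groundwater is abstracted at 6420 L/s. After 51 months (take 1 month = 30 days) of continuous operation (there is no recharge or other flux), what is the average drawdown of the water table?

Δh ≈ 9.18 m

A = 42000 hectares = 4.2 × 10^8 m²
Q = 6420 L/s = 5.547 × 10^5 m³/d
t = 51 months = 1530 d
ΔV = Q × t = 5.547 × 10^5 m³/d × 1530 d = 8.487 × 10^8 m³
Δh = ΔV / (Sy × A) = 8.487 × 10^8 / (0.22 × 4.2 × 10^8) = 9.185 m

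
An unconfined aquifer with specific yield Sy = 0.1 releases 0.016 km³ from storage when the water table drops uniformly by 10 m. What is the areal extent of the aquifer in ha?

A ≈ 1600 ha

ΔV = 0.016 km³ = 1.6 × 10^7 m³
A = ΔV / (Sy × Δh) = 1.6 × 10^7 / (0.1 × 10) = 1.6 × 10^7 m²
A = 1.6 × 10^7 m² = 1600 ha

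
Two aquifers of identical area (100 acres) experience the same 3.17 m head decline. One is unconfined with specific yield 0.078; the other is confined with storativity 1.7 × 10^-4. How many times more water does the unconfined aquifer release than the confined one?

A = 100 acres = 4.047 × 10^5 m²
Unconfined: ΔV_u = Sy × A × Δh = 0.078 × 4.047 × 10^5 × 3.17 = 1.001 × 10^5 m³
Confined: ΔV_c = S × A × Δh = 1.7 × 10^-4 × 4.047 × 10^5 × 3.17 = 218.1 m³
Ratio = ΔV_u / ΔV_c = Sy / S = 0.078 / 1.7 × 10^-4 = 458.8

ΔV_u / ΔV_c ≈ 459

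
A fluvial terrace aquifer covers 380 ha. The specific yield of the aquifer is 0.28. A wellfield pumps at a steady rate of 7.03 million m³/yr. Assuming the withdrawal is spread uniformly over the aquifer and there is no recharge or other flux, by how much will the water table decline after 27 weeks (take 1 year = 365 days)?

Δh ≈ 3.42 m

A = 380 ha = 3.8 × 10^6 m²
Q = 7.03 million m³/yr = 19260 m³/d
t = 27 weeks = 189 d
ΔV = Q × t = 19260 m³/d × 189 d = 3.64 × 10^6 m³
Δh = ΔV / (Sy × A) = 3.64 × 10^6 / (0.28 × 3.8 × 10^6) = 3.421 m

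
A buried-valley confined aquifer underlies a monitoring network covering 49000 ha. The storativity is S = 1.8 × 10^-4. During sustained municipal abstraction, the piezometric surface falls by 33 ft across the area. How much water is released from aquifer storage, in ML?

ΔV ≈ 887 ML

A = 49000 ha = 4.9 × 10^8 m²
Δh = 33 ft = 10.06 m
ΔV = S × A × Δh = 1.8 × 10^-4 × 4.9 × 10^8 m² × 10.06 m = 8.872 × 10^5 m³
ΔV = 8.872 × 10^5 m³ = 887.2 ML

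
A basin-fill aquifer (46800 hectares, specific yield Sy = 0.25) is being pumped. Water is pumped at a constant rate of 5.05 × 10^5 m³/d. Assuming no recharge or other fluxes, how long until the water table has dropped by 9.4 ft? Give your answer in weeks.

t ≈ 94.8 weeks

A = 46800 hectares = 4.68 × 10^8 m²
Δh = 9.4 ft = 2.865 m
ΔV = Sy × A × Δh = 0.25 × 4.68 × 10^8 × 2.865 = 3.352 × 10^8 m³
t = ΔV / Q = 3.352 × 10^8 m³ / 5.05 × 10^5 m³/d = 663.8 d
t = 663.8 d ≈ 94.83 weeks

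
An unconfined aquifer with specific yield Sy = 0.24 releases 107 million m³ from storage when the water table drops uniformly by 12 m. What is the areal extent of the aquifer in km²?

ΔV = 107 million m³ = 1.07 × 10^8 m³
A = ΔV / (Sy × Δh) = 1.07 × 10^8 / (0.24 × 12) = 3.715 × 10^7 m²
A = 3.715 × 10^7 m² = 37.15 km²

A ≈ 37.2 km²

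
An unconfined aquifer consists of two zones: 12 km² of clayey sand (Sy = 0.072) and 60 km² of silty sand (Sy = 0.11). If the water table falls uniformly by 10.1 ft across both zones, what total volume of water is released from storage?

A₁ = 12 km² = 1.2 × 10^7 m²; A₂ = 60 km² = 6 × 10^7 m²
Δh = 10.1 ft = 3.078 m
ΔV₁ = 0.072 × 1.2 × 10^7 × 3.078 = 2.66 × 10^6 m³
ΔV₂ = 0.11 × 6 × 10^7 × 3.078 = 2.032 × 10^7 m³
ΔV = ΔV₁ + ΔV₂ = 2.298 × 10^7 m³

ΔV ≈ 2.3 × 10^7 m³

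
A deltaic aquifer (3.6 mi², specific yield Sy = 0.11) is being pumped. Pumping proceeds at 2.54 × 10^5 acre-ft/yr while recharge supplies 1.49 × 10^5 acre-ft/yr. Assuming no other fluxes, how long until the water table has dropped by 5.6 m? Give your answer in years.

t ≈ 0.0443 years

A = 3.6 mi² = 9.324 × 10^6 m²
ΔV = Sy × A × Δh = 0.11 × 9.324 × 10^6 × 5.6 = 5.744 × 10^6 m³
Net withdrawal = 2.54 × 10^5 − 1.49 × 10^5 = 1.05 × 10^5 acre-ft/yr = 3.548 × 10^5 m³/d
t = ΔV / Q = 5.744 × 10^6 m³ / 3.548 × 10^5 m³/d = 16.19 d
t = 16.19 d ≈ 0.04435 years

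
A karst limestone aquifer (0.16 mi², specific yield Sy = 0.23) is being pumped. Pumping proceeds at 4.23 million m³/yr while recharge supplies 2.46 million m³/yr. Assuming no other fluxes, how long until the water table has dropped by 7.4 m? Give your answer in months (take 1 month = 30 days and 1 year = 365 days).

t ≈ 4.85 months

A = 0.16 mi² = 4.144 × 10^5 m²
ΔV = Sy × A × Δh = 0.23 × 4.144 × 10^5 × 7.4 = 7.053 × 10^5 m³
Net withdrawal = 4.23 − 2.46 = 1.77 million m³/yr = 4849 m³/d
t = ΔV / Q = 7.053 × 10^5 m³ / 4849 m³/d = 145.4 d
t = 145.4 d ≈ 4.848 months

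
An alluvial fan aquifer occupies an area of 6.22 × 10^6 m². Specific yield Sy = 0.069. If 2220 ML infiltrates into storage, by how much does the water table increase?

Δh ≈ 5.17 m

ΔV = 2220 ML = 2.22 × 10^6 m³
Δh = ΔV / (Sy × A) = 2.22 × 10^6 m³ / (0.069 × 6.22 × 10^6 m²) = 5.173 m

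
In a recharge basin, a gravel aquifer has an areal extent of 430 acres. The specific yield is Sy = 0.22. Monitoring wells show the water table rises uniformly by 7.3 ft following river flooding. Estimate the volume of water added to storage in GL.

ΔV ≈ 0.852 GL

A = 430 acres = 1.74 × 10^6 m²
Δh = 7.3 ft = 2.225 m
ΔV = Sy × A × Δh = 0.22 × 1.74 × 10^6 m² × 2.225 m = 8.518 × 10^5 m³
ΔV = 8.518 × 10^5 m³ = 0.8518 GL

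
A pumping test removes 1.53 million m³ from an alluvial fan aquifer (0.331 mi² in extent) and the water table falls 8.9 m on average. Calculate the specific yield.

Sy ≈ 0.2

A = 0.331 mi² = 8.573 × 10^5 m²
ΔV = 1.53 million m³ = 1.53 × 10^6 m³
Sy = ΔV / (A × Δh) = 1.53 × 10^6 m³ / (8.573 × 10^5 m² × 8.9 m) = 0.2005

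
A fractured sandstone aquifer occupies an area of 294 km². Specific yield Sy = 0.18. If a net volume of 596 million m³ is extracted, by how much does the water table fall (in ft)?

A = 294 km² = 2.94 × 10^8 m²
ΔV = 596 million m³ = 5.96 × 10^8 m³
Δh = ΔV / (Sy × A) = 5.96 × 10^8 m³ / (0.18 × 2.94 × 10^8 m²) = 11.26 m
Δh = 11.26 m = 36.95 ft

Δh ≈ 36.9 ft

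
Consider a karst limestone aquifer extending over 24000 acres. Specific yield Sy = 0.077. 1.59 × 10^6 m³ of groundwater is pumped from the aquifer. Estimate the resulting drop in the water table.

A = 24000 acres = 9.712 × 10^7 m²
Δh = ΔV / (Sy × A) = 1.59 × 10^6 m³ / (0.077 × 9.712 × 10^7 m²) = 0.2126 m

Δh ≈ 0.213 m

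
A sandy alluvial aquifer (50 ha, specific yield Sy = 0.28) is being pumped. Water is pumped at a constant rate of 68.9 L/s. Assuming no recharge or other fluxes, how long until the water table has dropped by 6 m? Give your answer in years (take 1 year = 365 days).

t ≈ 0.387 years

A = 50 ha = 5 × 10^5 m²
ΔV = Sy × A × Δh = 0.28 × 5 × 10^5 × 6 = 8.4 × 10^5 m³
Q = 68.9 L/s = 5953 m³/d
t = ΔV / Q = 8.4 × 10^5 m³ / 5953 m³/d = 141.1 d
t = 141.1 d ≈ 0.3866 years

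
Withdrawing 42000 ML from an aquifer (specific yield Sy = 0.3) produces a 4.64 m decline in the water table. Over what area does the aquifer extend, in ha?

ΔV = 42000 ML = 4.2 × 10^7 m³
A = ΔV / (Sy × Δh) = 4.2 × 10^7 / (0.3 × 4.64) = 3.017 × 10^7 m²
A = 3.017 × 10^7 m² = 3017 ha

A ≈ 3020 ha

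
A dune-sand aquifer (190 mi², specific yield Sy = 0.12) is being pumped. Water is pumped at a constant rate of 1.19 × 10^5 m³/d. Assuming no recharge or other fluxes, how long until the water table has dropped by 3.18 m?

A = 190 mi² = 4.921 × 10^8 m²
ΔV = Sy × A × Δh = 0.12 × 4.921 × 10^8 × 3.18 = 1.878 × 10^8 m³
t = ΔV / Q = 1.878 × 10^8 m³ / 1.19 × 10^5 m³/d = 1578 d

t ≈ 1580 days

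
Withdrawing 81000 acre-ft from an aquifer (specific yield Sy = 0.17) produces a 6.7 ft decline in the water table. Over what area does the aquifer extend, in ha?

A ≈ 28800 ha

Δh = 6.7 ft = 2.042 m
ΔV = 81000 acre-ft = 9.991 × 10^7 m³
A = ΔV / (Sy × Δh) = 9.991 × 10^7 / (0.17 × 2.042) = 2.878 × 10^8 m²
A = 2.878 × 10^8 m² = 28780 ha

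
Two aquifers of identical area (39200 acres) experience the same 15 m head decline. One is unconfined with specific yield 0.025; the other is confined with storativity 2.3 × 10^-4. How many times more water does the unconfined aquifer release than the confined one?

ΔV_u / ΔV_c ≈ 109

A = 39200 acres = 1.586 × 10^8 m²
Unconfined: ΔV_u = Sy × A × Δh = 0.025 × 1.586 × 10^8 × 15 = 5.949 × 10^7 m³
Confined: ΔV_c = S × A × Δh = 2.3 × 10^-4 × 1.586 × 10^8 × 15 = 5.473 × 10^5 m³
Ratio = ΔV_u / ΔV_c = Sy / S = 0.025 / 2.3 × 10^-4 = 108.7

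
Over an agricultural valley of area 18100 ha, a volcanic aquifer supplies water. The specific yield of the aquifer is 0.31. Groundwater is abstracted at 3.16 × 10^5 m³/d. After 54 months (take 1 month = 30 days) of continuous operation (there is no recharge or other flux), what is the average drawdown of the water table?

A = 18100 ha = 1.81 × 10^8 m²
t = 54 months = 1620 d
ΔV = Q × t = 3.16 × 10^5 m³/d × 1620 d = 5.119 × 10^8 m³
Δh = ΔV / (Sy × A) = 5.119 × 10^8 / (0.31 × 1.81 × 10^8) = 9.124 m

Δh ≈ 9.12 m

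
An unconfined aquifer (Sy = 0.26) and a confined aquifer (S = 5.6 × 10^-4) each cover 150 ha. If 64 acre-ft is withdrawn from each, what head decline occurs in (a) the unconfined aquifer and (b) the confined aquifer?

Δh_u ≈ 0.202 m; Δh_c ≈ 94 m

A = 150 ha = 1.5 × 10^6 m²
ΔV = 64 acre-ft = 78940 m³
Unconfined: Δh_u = ΔV/(Sy·A) = 78940/(0.26 × 1.5 × 10^6) = 0.2024 m
Confined: Δh_c = ΔV/(S·A) = 78940/(5.6 × 10^-4 × 1.5 × 10^6) = 93.98 m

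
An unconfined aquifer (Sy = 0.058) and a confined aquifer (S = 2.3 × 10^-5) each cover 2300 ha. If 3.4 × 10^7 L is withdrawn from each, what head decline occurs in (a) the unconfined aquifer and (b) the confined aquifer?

A = 2300 ha = 2.3 × 10^7 m²
ΔV = 3.4 × 10^7 L = 34000 m³
Unconfined: Δh_u = ΔV/(Sy·A) = 34000/(0.058 × 2.3 × 10^7) = 0.02549 m
Confined: Δh_c = ΔV/(S·A) = 34000/(2.3 × 10^-5 × 2.3 × 10^7) = 64.27 m

Δh_u ≈ 0.0255 m; Δh_c ≈ 64.3 m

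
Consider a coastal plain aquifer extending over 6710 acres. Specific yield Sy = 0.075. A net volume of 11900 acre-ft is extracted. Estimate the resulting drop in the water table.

A = 6710 acres = 2.715 × 10^7 m²
ΔV = 11900 acre-ft = 1.468 × 10^7 m³
Δh = ΔV / (Sy × A) = 1.468 × 10^7 m³ / (0.075 × 2.715 × 10^7 m²) = 7.207 m

Δh ≈ 7.21 m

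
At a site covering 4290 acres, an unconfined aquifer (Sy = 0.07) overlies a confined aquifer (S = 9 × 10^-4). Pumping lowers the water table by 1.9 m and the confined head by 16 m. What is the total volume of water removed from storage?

A = 4290 acres = 1.736 × 10^7 m²
Unconfined: ΔV_u = Sy × A × Δh_u = 0.07 × 1.736 × 10^7 × 1.9 = 2.309 × 10^6 m³
Confined: ΔV_c = S × A × Δh_c = 9 × 10^-4 × 1.736 × 10^7 × 16 = 2.5 × 10^5 m³
Total ΔV = 2.309 × 10^6 + 2.5 × 10^5 = 2.559 × 10^6 m³

ΔV ≈ 2.56 × 10^6 m³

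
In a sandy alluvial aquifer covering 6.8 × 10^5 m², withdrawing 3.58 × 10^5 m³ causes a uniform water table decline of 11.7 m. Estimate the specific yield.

Sy ≈ 0.045

Sy = ΔV / (A × Δh) = 3.58 × 10^5 m³ / (6.8 × 10^5 m² × 11.7 m) = 0.045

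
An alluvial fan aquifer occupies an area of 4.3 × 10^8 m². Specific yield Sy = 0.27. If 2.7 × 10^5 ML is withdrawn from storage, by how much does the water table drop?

ΔV = 2.7 × 10^5 ML = 2.7 × 10^8 m³
Δh = ΔV / (Sy × A) = 2.7 × 10^8 m³ / (0.27 × 4.3 × 10^8 m²) = 2.326 m

Δh ≈ 2.33 m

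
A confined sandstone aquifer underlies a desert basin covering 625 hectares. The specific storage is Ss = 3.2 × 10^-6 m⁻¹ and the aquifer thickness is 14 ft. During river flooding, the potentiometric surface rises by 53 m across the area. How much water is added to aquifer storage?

ΔV ≈ 4520 m³

b = 14 ft = 4.267 m
S = Ss × b = 3.2 × 10^-6 m⁻¹ × 4.267 m = 1.366 × 10^-5
A = 625 hectares = 6.25 × 10^6 m²
ΔV = S × A × Δh = 1.366 × 10^-5 × 6.25 × 10^6 m² × 53 m = 4523 m³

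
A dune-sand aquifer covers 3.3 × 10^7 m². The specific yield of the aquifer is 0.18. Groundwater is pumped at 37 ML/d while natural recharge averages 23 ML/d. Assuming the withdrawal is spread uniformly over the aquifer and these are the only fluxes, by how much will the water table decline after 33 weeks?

Net abstraction = 37 − 23 = 14 ML/d
Q_net = 14 ML/d = 14000 m³/d
t = 33 weeks = 231 d
ΔV = Q × t = 14000 m³/d × 231 d = 3.234 × 10^6 m³
Δh = ΔV / (Sy × A) = 3.234 × 10^6 / (0.18 × 3.3 × 10^7) = 0.5444 m

Δh ≈ 0.544 m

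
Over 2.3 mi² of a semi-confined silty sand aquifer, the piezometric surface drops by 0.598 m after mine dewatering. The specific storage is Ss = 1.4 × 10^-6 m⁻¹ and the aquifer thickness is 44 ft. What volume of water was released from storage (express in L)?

b = 44 ft = 13.41 m
S = Ss × b = 1.4 × 10^-6 m⁻¹ × 13.41 m = 1.878 × 10^-5
A = 2.3 mi² = 5.957 × 10^6 m²
ΔV = S × A × Δh = 1.878 × 10^-5 × 5.957 × 10^6 m² × 0.598 m = 66.88 m³
ΔV = 66.88 m³ = 66880 L

ΔV ≈ 66900 L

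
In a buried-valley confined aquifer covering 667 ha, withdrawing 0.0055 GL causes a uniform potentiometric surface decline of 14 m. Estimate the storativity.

S ≈ 5.9 × 10^-5

A = 667 ha = 6.67 × 10^6 m²
ΔV = 0.0055 GL = 5500 m³
S = ΔV / (A × Δh) = 5500 m³ / (6.67 × 10^6 m² × 14 m) = 5.89 × 10^-5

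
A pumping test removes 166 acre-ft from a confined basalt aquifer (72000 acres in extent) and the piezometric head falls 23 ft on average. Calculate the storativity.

S ≈ 1 × 10^-4

A = 72000 acres = 2.914 × 10^8 m²
Δh = 23 ft = 7.01 m
ΔV = 166 acre-ft = 2.048 × 10^5 m³
S = ΔV / (A × Δh) = 2.048 × 10^5 m³ / (2.914 × 10^8 m² × 7.01 m) = 1.002 × 10^-4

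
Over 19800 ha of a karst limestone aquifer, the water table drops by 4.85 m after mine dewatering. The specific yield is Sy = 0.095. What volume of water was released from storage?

ΔV ≈ 9.12 × 10^7 m³

A = 19800 ha = 1.98 × 10^8 m²
ΔV = Sy × A × Δh = 0.095 × 1.98 × 10^8 m² × 4.85 m = 9.123 × 10^7 m³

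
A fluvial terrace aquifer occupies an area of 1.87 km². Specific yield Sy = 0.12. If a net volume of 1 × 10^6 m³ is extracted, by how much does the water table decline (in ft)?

Δh ≈ 14.6 ft

A = 1.87 km² = 1.87 × 10^6 m²
Δh = ΔV / (Sy × A) = 1 × 10^6 m³ / (0.12 × 1.87 × 10^6 m²) = 4.456 m
Δh = 4.456 m = 14.62 ft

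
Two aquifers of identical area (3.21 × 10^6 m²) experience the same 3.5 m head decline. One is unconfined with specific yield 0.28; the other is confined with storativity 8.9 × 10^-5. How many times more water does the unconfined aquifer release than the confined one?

ΔV_u / ΔV_c ≈ 3150

Unconfined: ΔV_u = Sy × A × Δh = 0.28 × 3.21 × 10^6 × 3.5 = 3.146 × 10^6 m³
Confined: ΔV_c = S × A × Δh = 8.9 × 10^-5 × 3.21 × 10^6 × 3.5 = 999.9 m³
Ratio = ΔV_u / ΔV_c = Sy / S = 0.28 / 8.9 × 10^-5 = 3146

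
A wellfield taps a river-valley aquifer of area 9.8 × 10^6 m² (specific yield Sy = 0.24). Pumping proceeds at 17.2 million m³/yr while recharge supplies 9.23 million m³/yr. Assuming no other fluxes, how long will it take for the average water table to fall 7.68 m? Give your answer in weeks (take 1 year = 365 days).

ΔV = Sy × A × Δh = 0.24 × 9.8 × 10^6 × 7.68 = 1.806 × 10^7 m³
Net withdrawal = 17.2 − 9.23 = 7.97 million m³/yr = 21840 m³/d
t = ΔV / Q = 1.806 × 10^7 m³ / 21840 m³/d = 827.2 d
t = 827.2 d ≈ 118.2 weeks

t ≈ 118 weeks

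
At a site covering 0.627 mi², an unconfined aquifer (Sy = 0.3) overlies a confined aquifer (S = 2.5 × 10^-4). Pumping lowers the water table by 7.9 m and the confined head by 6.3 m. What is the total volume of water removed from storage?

ΔV ≈ 3.85 × 10^6 m³

A = 0.627 mi² = 1.624 × 10^6 m²
Unconfined: ΔV_u = Sy × A × Δh_u = 0.3 × 1.624 × 10^6 × 7.9 = 3.849 × 10^6 m³
Confined: ΔV_c = S × A × Δh_c = 2.5 × 10^-4 × 1.624 × 10^6 × 6.3 = 2558 m³
Total ΔV = 3.849 × 10^6 + 2558 = 3.851 × 10^6 m³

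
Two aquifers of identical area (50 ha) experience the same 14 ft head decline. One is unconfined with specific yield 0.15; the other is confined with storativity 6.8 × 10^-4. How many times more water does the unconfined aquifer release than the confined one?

ΔV_u / ΔV_c ≈ 221

A = 50 ha = 5 × 10^5 m²
Δh = 14 ft = 4.267 m
Unconfined: ΔV_u = Sy × A × Δh = 0.15 × 5 × 10^5 × 4.267 = 3.2 × 10^5 m³
Confined: ΔV_c = S × A × Δh = 6.8 × 10^-4 × 5 × 10^5 × 4.267 = 1451 m³
Ratio = ΔV_u / ΔV_c = Sy / S = 0.15 / 6.8 × 10^-4 = 220.6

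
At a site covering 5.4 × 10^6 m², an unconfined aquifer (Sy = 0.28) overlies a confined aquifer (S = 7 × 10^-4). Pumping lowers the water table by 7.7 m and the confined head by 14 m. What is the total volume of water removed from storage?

Unconfined: ΔV_u = Sy × A × Δh_u = 0.28 × 5.4 × 10^6 × 7.7 = 1.164 × 10^7 m³
Confined: ΔV_c = S × A × Δh_c = 7 × 10^-4 × 5.4 × 10^6 × 14 = 52920 m³
Total ΔV = 1.164 × 10^7 + 52920 = 1.17 × 10^7 m³

ΔV ≈ 1.17 × 10^7 m³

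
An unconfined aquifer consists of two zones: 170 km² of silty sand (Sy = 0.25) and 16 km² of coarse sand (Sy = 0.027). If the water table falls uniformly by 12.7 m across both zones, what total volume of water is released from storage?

A₁ = 170 km² = 1.7 × 10^8 m²; A₂ = 16 km² = 1.6 × 10^7 m²
ΔV₁ = 0.25 × 1.7 × 10^8 × 12.7 = 5.397 × 10^8 m³
ΔV₂ = 0.027 × 1.6 × 10^7 × 12.7 = 5.486 × 10^6 m³
ΔV = ΔV₁ + ΔV₂ = 5.452 × 10^8 m³

ΔV ≈ 5.45 × 10^8 m³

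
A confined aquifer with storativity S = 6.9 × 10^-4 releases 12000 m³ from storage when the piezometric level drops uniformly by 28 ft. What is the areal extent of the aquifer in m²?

A ≈ 2.04 × 10^6 m²

Δh = 28 ft = 8.534 m
A = ΔV / (S × Δh) = 12000 / (6.9 × 10^-4 × 8.534) = 2.038 × 10^6 m²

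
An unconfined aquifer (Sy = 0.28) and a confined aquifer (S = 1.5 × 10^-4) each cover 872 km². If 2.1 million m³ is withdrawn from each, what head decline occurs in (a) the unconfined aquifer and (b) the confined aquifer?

A = 872 km² = 8.72 × 10^8 m²
ΔV = 2.1 million m³ = 2.1 × 10^6 m³
Unconfined: Δh_u = ΔV/(Sy·A) = 2.1 × 10^6/(0.28 × 8.72 × 10^8) = 0.008601 m
Confined: Δh_c = ΔV/(S·A) = 2.1 × 10^6/(1.5 × 10^-4 × 8.72 × 10^8) = 16.06 m

Δh_u ≈ 0.0086 m; Δh_c ≈ 16.1 m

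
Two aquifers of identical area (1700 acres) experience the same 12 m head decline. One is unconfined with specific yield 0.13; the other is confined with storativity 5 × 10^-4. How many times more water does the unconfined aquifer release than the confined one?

ΔV_u / ΔV_c ≈ 260

A = 1700 acres = 6.88 × 10^6 m²
Unconfined: ΔV_u = Sy × A × Δh = 0.13 × 6.88 × 10^6 × 12 = 1.073 × 10^7 m³
Confined: ΔV_c = S × A × Δh = 5 × 10^-4 × 6.88 × 10^6 × 12 = 41280 m³
Ratio = ΔV_u / ΔV_c = Sy / S = 0.13 / 5 × 10^-4 = 260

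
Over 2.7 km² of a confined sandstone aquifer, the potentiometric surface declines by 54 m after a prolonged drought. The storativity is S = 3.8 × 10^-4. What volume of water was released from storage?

A = 2.7 km² = 2.7 × 10^6 m²
ΔV = S × A × Δh = 3.8 × 10^-4 × 2.7 × 10^6 m² × 54 m = 55400 m³

ΔV ≈ 55400 m³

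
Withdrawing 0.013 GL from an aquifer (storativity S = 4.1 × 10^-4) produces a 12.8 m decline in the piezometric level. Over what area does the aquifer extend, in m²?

ΔV = 0.013 GL = 13000 m³
A = ΔV / (S × Δh) = 13000 / (4.1 × 10^-4 × 12.8) = 2.477 × 10^6 m²

A ≈ 2.48 × 10^6 m²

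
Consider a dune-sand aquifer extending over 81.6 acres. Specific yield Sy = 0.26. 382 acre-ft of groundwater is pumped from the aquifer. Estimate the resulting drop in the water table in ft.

A = 81.6 acres = 3.302 × 10^5 m²
ΔV = 382 acre-ft = 4.712 × 10^5 m³
Δh = ΔV / (Sy × A) = 4.712 × 10^5 m³ / (0.26 × 3.302 × 10^5 m²) = 5.488 m
Δh = 5.488 m = 18.01 ft

Δh ≈ 18 ft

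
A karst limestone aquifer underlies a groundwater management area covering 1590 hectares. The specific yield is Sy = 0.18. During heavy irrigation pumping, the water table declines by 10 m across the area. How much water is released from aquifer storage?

ΔV ≈ 2.86 × 10^7 m³

A = 1590 hectares = 1.59 × 10^7 m²
ΔV = Sy × A × Δh = 0.18 × 1.59 × 10^7 m² × 10 m = 2.862 × 10^7 m³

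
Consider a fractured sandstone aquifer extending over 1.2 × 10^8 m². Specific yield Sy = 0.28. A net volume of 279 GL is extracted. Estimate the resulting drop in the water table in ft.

ΔV = 279 GL = 2.79 × 10^8 m³
Δh = ΔV / (Sy × A) = 2.79 × 10^8 m³ / (0.28 × 1.2 × 10^8 m²) = 8.304 m
Δh = 8.304 m = 27.24 ft

Δh ≈ 27.2 ft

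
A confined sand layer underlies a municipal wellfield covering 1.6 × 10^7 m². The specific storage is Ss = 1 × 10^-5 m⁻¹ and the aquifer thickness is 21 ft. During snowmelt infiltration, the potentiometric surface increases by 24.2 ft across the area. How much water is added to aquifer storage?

ΔV ≈ 7550 m³

b = 21 ft = 6.401 m
S = Ss × b = 1 × 10^-5 m⁻¹ × 6.401 m = 6.401 × 10^-5
Δh = 24.2 ft = 7.376 m
ΔV = S × A × Δh = 6.401 × 10^-5 × 1.6 × 10^7 m² × 7.376 m = 7554 m³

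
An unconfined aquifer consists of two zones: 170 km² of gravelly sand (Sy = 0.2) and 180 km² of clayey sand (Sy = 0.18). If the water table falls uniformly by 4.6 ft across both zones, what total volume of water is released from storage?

ΔV ≈ 9.31 × 10^7 m³

A₁ = 170 km² = 1.7 × 10^8 m²; A₂ = 180 km² = 1.8 × 10^8 m²
Δh = 4.6 ft = 1.402 m
ΔV₁ = 0.2 × 1.7 × 10^8 × 1.402 = 4.767 × 10^7 m³
ΔV₂ = 0.18 × 1.8 × 10^8 × 1.402 = 4.543 × 10^7 m³
ΔV = ΔV₁ + ΔV₂ = 9.31 × 10^7 m³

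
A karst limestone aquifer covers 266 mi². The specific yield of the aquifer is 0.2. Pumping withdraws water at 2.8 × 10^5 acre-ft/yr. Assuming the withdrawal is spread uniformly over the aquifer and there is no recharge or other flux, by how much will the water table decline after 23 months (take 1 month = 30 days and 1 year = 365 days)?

A = 266 mi² = 6.889 × 10^8 m²
Q = 2.8 × 10^5 acre-ft/yr = 9.462 × 10^5 m³/d
t = 23 months = 690 d
ΔV = Q × t = 9.462 × 10^5 m³/d × 690 d = 6.529 × 10^8 m³
Δh = ΔV / (Sy × A) = 6.529 × 10^8 / (0.2 × 6.889 × 10^8) = 4.738 m

Δh ≈ 4.74 m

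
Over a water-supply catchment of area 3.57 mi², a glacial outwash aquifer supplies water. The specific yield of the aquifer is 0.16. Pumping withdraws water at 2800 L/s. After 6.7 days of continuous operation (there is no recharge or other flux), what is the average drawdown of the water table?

A = 3.57 mi² = 9.246 × 10^6 m²
Q = 2800 L/s = 2.419 × 10^5 m³/d
ΔV = Q × t = 2.419 × 10^5 m³/d × 6.7 d = 1.621 × 10^6 m³
Δh = ΔV / (Sy × A) = 1.621 × 10^6 / (0.16 × 9.246 × 10^6) = 1.096 m

Δh ≈ 1.1 m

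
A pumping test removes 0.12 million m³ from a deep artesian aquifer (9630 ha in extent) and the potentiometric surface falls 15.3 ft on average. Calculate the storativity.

A = 9630 ha = 9.63 × 10^7 m²
Δh = 15.3 ft = 4.663 m
ΔV = 0.12 million m³ = 1.2 × 10^5 m³
S = ΔV / (A × Δh) = 1.2 × 10^5 m³ / (9.63 × 10^7 m² × 4.663 m) = 2.672 × 10^-4

S ≈ 2.7 × 10^-4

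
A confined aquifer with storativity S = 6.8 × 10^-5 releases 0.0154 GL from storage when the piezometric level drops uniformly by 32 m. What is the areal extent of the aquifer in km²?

ΔV = 0.0154 GL = 15400 m³
A = ΔV / (S × Δh) = 15400 / (6.8 × 10^-5 × 32) = 7.077 × 10^6 m²
A = 7.077 × 10^6 m² = 7.077 km²

A ≈ 7.08 km²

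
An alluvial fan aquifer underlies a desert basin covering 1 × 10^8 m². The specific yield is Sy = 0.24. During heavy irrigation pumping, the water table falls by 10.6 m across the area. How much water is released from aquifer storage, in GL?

ΔV ≈ 254 GL

ΔV = Sy × A × Δh = 0.24 × 1 × 10^8 m² × 10.6 m = 2.544 × 10^8 m³
ΔV = 2.544 × 10^8 m³ = 254.4 GL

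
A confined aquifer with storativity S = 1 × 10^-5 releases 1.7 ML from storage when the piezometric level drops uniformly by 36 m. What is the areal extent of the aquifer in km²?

A ≈ 4.72 km²

ΔV = 1.7 ML = 1700 m³
A = ΔV / (S × Δh) = 1700 / (1 × 10^-5 × 36) = 4.722 × 10^6 m²
A = 4.722 × 10^6 m² = 4.722 km²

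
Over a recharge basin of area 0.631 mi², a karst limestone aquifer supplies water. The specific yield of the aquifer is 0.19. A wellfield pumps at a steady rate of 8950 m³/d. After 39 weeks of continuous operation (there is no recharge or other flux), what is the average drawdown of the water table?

Δh ≈ 7.87 m

A = 0.631 mi² = 1.634 × 10^6 m²
t = 39 weeks = 273 d
ΔV = Q × t = 8950 m³/d × 273 d = 2.443 × 10^6 m³
Δh = ΔV / (Sy × A) = 2.443 × 10^6 / (0.19 × 1.634 × 10^6) = 7.869 m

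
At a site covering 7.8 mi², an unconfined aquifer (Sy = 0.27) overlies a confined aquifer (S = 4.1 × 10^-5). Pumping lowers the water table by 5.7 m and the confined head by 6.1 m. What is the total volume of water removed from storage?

ΔV ≈ 3.11 × 10^7 m³

A = 7.8 mi² = 2.02 × 10^7 m²
Unconfined: ΔV_u = Sy × A × Δh_u = 0.27 × 2.02 × 10^7 × 5.7 = 3.109 × 10^7 m³
Confined: ΔV_c = S × A × Δh_c = 4.1 × 10^-5 × 2.02 × 10^7 × 6.1 = 5052 m³
Total ΔV = 3.109 × 10^7 + 5052 = 3.11 × 10^7 m³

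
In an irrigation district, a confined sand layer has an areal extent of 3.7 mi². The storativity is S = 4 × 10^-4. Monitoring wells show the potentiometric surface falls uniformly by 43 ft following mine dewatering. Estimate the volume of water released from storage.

ΔV ≈ 50200 m³

A = 3.7 mi² = 9.583 × 10^6 m²
Δh = 43 ft = 13.11 m
ΔV = S × A × Δh = 4 × 10^-4 × 9.583 × 10^6 m² × 13.11 m = 50240 m³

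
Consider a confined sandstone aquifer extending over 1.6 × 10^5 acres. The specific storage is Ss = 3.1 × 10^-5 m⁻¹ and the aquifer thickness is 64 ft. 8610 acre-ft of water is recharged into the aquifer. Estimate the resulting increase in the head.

b = 64 ft = 19.51 m
S = Ss × b = 3.1 × 10^-5 m⁻¹ × 19.51 m = 6.047 × 10^-4
A = 1.6 × 10^5 acres = 6.475 × 10^8 m²
ΔV = 8610 acre-ft = 1.062 × 10^7 m³
Δh = ΔV / (S × A) = 1.062 × 10^7 m³ / (6.047 × 10^-4 × 6.475 × 10^8 m²) = 27.12 m

Δh ≈ 27.1 m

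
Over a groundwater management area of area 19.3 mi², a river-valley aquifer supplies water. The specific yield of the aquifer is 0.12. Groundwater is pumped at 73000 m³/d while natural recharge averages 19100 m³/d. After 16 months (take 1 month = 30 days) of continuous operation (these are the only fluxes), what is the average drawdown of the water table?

A = 19.3 mi² = 4.999 × 10^7 m²
Net abstraction = 73000 − 19100 = 53900 m³/d
t = 16 months = 480 d
ΔV = Q × t = 53900 m³/d × 480 d = 2.587 × 10^7 m³
Δh = ΔV / (Sy × A) = 2.587 × 10^7 / (0.12 × 4.999 × 10^7) = 4.313 m

Δh ≈ 4.31 m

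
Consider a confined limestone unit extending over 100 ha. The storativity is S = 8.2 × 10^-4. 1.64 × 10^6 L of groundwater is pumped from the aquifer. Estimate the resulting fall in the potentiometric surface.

A = 100 ha = 1 × 10^6 m²
ΔV = 1.64 × 10^6 L = 1640 m³
Δh = ΔV / (S × A) = 1640 m³ / (8.2 × 10^-4 × 1 × 10^6 m²) = 2 m

Δh ≈ 2 m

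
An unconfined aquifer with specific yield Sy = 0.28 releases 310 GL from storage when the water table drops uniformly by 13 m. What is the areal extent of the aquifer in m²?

A ≈ 8.52 × 10^7 m²

ΔV = 310 GL = 3.1 × 10^8 m³
A = ΔV / (Sy × Δh) = 3.1 × 10^8 / (0.28 × 13) = 8.516 × 10^7 m²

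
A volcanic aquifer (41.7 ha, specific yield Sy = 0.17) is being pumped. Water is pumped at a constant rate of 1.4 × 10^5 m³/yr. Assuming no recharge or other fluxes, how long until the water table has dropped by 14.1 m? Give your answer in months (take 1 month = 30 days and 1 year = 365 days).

t ≈ 86.9 months

A = 41.7 ha = 4.17 × 10^5 m²
ΔV = Sy × A × Δh = 0.17 × 4.17 × 10^5 × 14.1 = 9.995 × 10^5 m³
Q = 1.4 × 10^5 m³/yr = 383.6 m³/d
t = ΔV / Q = 9.995 × 10^5 m³ / 383.6 m³/d = 2606 d
t = 2606 d ≈ 86.87 months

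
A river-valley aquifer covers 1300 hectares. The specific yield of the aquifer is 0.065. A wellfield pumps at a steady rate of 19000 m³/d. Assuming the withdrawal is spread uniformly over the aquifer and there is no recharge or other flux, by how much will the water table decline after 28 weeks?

A = 1300 hectares = 1.3 × 10^7 m²
t = 28 weeks = 196 d
ΔV = Q × t = 19000 m³/d × 196 d = 3.724 × 10^6 m³
Δh = ΔV / (Sy × A) = 3.724 × 10^6 / (0.065 × 1.3 × 10^7) = 4.407 m

Δh ≈ 4.41 m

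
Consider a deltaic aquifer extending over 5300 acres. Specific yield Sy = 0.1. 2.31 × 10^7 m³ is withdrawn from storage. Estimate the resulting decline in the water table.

Δh ≈ 10.8 m

A = 5300 acres = 2.145 × 10^7 m²
Δh = ΔV / (Sy × A) = 2.31 × 10^7 m³ / (0.1 × 2.145 × 10^7 m²) = 10.77 m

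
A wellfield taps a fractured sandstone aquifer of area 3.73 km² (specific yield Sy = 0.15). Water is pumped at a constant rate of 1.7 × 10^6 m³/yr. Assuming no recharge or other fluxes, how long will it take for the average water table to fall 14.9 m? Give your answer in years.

A = 3.73 km² = 3.73 × 10^6 m²
ΔV = Sy × A × Δh = 0.15 × 3.73 × 10^6 × 14.9 = 8.337 × 10^6 m³
Q = 1.7 × 10^6 m³/yr = 4658 m³/d
t = ΔV / Q = 8.337 × 10^6 m³ / 4658 m³/d = 1790 d
t = 1790 d ≈ 4.904 years

t ≈ 4.9 years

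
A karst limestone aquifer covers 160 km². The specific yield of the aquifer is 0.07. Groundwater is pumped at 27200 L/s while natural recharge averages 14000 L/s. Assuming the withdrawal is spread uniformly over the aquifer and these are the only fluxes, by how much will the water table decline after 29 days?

Δh ≈ 2.95 m

A = 160 km² = 1.6 × 10^8 m²
Net abstraction = 27200 − 14000 = 13200 L/s
Q_net = 13200 L/s = 1.14 × 10^6 m³/d
ΔV = Q × t = 1.14 × 10^6 m³/d × 29 d = 3.307 × 10^7 m³
Δh = ΔV / (Sy × A) = 3.307 × 10^7 / (0.07 × 1.6 × 10^8) = 2.953 m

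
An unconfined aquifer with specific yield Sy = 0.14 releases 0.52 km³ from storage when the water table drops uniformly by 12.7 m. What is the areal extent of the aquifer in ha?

ΔV = 0.52 km³ = 5.2 × 10^8 m³
A = ΔV / (Sy × Δh) = 5.2 × 10^8 / (0.14 × 12.7) = 2.925 × 10^8 m²
A = 2.925 × 10^8 m² = 29250 ha

A ≈ 29200 ha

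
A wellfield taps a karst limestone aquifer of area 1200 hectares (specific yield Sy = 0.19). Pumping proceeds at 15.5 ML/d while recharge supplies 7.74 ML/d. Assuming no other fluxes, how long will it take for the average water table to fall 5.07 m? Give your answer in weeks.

t ≈ 213 weeks

A = 1200 hectares = 1.2 × 10^7 m²
ΔV = Sy × A × Δh = 0.19 × 1.2 × 10^7 × 5.07 = 1.156 × 10^7 m³
Net withdrawal = 15.5 − 7.74 = 7.76 ML/d = 7760 m³/d
t = ΔV / Q = 1.156 × 10^7 m³ / 7760 m³/d = 1490 d
t = 1490 d ≈ 212.8 weeks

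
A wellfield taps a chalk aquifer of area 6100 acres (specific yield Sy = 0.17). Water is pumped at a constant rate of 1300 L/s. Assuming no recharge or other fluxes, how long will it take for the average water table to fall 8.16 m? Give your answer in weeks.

t ≈ 43.6 weeks

A = 6100 acres = 2.469 × 10^7 m²
ΔV = Sy × A × Δh = 0.17 × 2.469 × 10^7 × 8.16 = 3.424 × 10^7 m³
Q = 1300 L/s = 1.123 × 10^5 m³/d
t = ΔV / Q = 3.424 × 10^7 m³ / 1.123 × 10^5 m³/d = 304.9 d
t = 304.9 d ≈ 43.55 weeks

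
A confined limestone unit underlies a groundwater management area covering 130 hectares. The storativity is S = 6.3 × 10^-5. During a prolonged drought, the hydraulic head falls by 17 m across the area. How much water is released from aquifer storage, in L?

ΔV ≈ 1.39 × 10^6 L

A = 130 hectares = 1.3 × 10^6 m²
ΔV = S × A × Δh = 6.3 × 10^-5 × 1.3 × 10^6 m² × 17 m = 1392 m³
ΔV = 1392 m³ = 1.392 × 10^6 L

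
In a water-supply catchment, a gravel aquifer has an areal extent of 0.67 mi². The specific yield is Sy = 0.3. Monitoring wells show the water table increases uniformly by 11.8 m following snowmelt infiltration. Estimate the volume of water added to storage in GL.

A = 0.67 mi² = 1.735 × 10^6 m²
ΔV = Sy × A × Δh = 0.3 × 1.735 × 10^6 m² × 11.8 m = 6.143 × 10^6 m³
ΔV = 6.143 × 10^6 m³ = 6.143 GL

ΔV ≈ 6.14 GL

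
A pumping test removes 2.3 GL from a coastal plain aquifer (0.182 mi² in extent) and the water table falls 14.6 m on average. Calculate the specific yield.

A = 0.182 mi² = 4.714 × 10^5 m²
ΔV = 2.3 GL = 2.3 × 10^6 m³
Sy = ΔV / (A × Δh) = 2.3 × 10^6 m³ / (4.714 × 10^5 m² × 14.6 m) = 0.3342

Sy ≈ 0.33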